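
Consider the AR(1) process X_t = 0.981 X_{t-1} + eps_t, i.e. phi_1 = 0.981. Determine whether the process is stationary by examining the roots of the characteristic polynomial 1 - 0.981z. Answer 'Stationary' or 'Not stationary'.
\text{Stationary}

The AR(p) characteristic polynomial is P(z) = 1 - 0.981z.
Stationarity requires all roots to lie outside the unit circle, i.e. |z| > 1 for every root.
This is linear in z: 1 + (-0.981) z = 0  =>  z = -1/(-0.981) = 1.019368,  |z| = 1.019368.
Moduli of all roots: 1.0194.
All moduli strictly greater than 1? Yes.
Verdict: Stationary.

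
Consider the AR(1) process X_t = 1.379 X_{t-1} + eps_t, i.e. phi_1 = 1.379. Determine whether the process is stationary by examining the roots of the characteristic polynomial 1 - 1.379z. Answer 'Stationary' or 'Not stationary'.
\text{Not stationary}

The AR(p) characteristic polynomial is P(z) = 1 - 1.379z.
Stationarity requires all roots to lie outside the unit circle, i.e. |z| > 1 for every root.
This is linear in z: 1 + (-1.379) z = 0  =>  z = -1/(-1.379) = 0.725163,  |z| = 0.725163.
Moduli of all roots: 0.7252.
All moduli strictly greater than 1? No.
Verdict: Not stationary.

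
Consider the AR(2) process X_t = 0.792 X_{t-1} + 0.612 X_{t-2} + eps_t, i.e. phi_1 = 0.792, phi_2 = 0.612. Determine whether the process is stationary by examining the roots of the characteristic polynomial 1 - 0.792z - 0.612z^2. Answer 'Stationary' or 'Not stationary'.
\text{Not stationary}

The AR(p) characteristic polynomial is P(z) = 1 - 0.792z - 0.612z^2.
Stationarity requires all roots to lie outside the unit circle, i.e. |z| > 1 for every root.
Set 1 + (-0.792) z + (-0.612) z^2 = 0, i.e. a z^2 + b z + c = 0 with a = -0.612, b = -0.792, c = 1.
Discriminant D = b^2 - 4ac = (-0.792)^2 - 4*(-0.612)*1 = 0.627264 - (-2.448) = 3.075264.
D >= 0, so the roots are real: z = (-b +/- sqrt(D)) / (2a) = (0.792 +/- 1.753643) / (-1.224).
  z_1 = (0.792 + 1.753643) / (-1.224) = -2.0798,   |z_1| = 2.0798.
  z_2 = (0.792 - 1.753643) / (-1.224) = 0.7857,   |z_2| = 0.7857.
Moduli of all roots: 2.0798, 0.7857.
All moduli strictly greater than 1? No.
Verdict: Not stationary.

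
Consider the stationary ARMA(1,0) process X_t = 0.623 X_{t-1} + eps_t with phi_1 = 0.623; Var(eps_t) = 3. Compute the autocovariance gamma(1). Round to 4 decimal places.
\gamma(1) = 3.0546

Multiply the model equation by X_{t-k} and take expectations. With theta_0 = psi_0 = 1 and psi_j the MA(infinity) weights, this gives
  gamma(k) - sum_i phi_i gamma(k-i) = c_k,
  c_k = sigma^2 * sum_{j=k..q} theta_j psi_{j-k}   (c_k = 0 for k > q),
using gamma(-m) = gamma(m).
Pure AR (q = 0): c_0 = sigma^2 = 3, c_k = 0 for k >= 1.
Equations for k = 0 and k = 1 (AR order 1):
  gamma(0) = phi_1 gamma(1) + c_0
  gamma(1) = phi_1 gamma(0) + c_1
Substituting the second into the first: gamma(0) (1 - phi_1^2) = c_0 + phi_1 c_1, so
  gamma(0) = c_0 / (1 - phi_1^2) = 3 / (1 - (0.623)^2) = 3 / 0.611871 = 4.902994.
  gamma(1) = phi_1 gamma(0) = (0.623)(4.902994) = 3.054565.
Therefore gamma(1) = 3.0546 (to 4 decimal places).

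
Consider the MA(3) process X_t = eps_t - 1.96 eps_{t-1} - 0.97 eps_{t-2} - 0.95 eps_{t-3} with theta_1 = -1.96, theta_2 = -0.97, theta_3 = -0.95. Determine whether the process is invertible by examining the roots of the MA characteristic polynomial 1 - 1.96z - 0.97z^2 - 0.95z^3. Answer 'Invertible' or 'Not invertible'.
\text{Not invertible}

The MA(q) characteristic polynomial is P(z) = 1 - 1.96z - 0.97z^2 - 0.95z^3.
Invertibility requires all roots to lie outside the unit circle, i.e. |z| > 1 for every root.
Degree 3: look for a simple real root z0 first, then factor out (1 - z/z0) and solve the remaining quadratic.
Testing z0 = 0.4: P(0.4) = 1 + (-1.96)(0.4) + (-0.97)(0.4)^2 + (-0.95)(0.4)^3
  = 1 + (-0.784) + (-0.1552) + (-0.0608) = 0.  So z_0 = 0.4 is a root, |z_0| = 0.4.
Divide out the factor (1 - 2.5 z) = (1 - z/z0) (since 1/z0 = 2.5):
  P(z) = (1 - 2.5 z)(1 + (0.54) z + (0.38) z^2)
  [check: z-coef 0.54 - (2.5) = -1.96; z^2-coef 0.38 - (2.5)(0.54) = -0.97; z^3-coef -(2.5)(0.38) = -0.95.]
Remaining roots from the quadratic factor 1 + (0.54) z + (0.38) z^2:
  Set 1 + (0.54) z + (0.38) z^2 = 0, i.e. a z^2 + b z + c = 0 with a = 0.38, b = 0.54, c = 1.
  Discriminant D = b^2 - 4ac = (0.54)^2 - 4*(0.38)*1 = 0.2916 - (1.52) = -1.2284.
  D < 0, so the roots are the complex-conjugate pair z = (-b +/- i sqrt(-D)) / (2a) = -0.7105 +/- 1.4583i.
  For a conjugate pair |z|^2 = z * conj(z) = (product of roots) = c/a = 1/(0.38) = 2.631579, so |z| = sqrt(2.631579) = 1.6222 for both roots.
Moduli of all roots: 0.4000, 1.6222, 1.6222.
All moduli strictly greater than 1? No.
Verdict: Not invertible.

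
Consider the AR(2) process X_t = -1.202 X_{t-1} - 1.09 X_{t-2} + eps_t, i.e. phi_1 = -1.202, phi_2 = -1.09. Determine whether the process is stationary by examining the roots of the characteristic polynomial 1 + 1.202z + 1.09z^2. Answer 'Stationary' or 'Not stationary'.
\text{Not stationary}

The AR(p) characteristic polynomial is P(z) = 1 + 1.202z + 1.09z^2.
Stationarity requires all roots to lie outside the unit circle, i.e. |z| > 1 for every root.
Set 1 + (1.202) z + (1.09) z^2 = 0, i.e. a z^2 + b z + c = 0 with a = 1.09, b = 1.202, c = 1.
Discriminant D = b^2 - 4ac = (1.202)^2 - 4*(1.09)*1 = 1.444804 - (4.36) = -2.915196.
D < 0, so the roots are the complex-conjugate pair z = (-b +/- i sqrt(-D)) / (2a) = -0.5514 +/- 0.7832i.
For a conjugate pair |z|^2 = z * conj(z) = (product of roots) = c/a = 1/(1.09) = 0.917431, so |z| = sqrt(0.917431) = 0.9578 for both roots.
Moduli of all roots: 0.9578, 0.9578.
All moduli strictly greater than 1? No.
Verdict: Not stationary.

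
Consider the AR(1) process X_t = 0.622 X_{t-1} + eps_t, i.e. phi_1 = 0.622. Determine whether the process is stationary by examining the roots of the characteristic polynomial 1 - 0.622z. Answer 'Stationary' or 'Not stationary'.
\text{Stationary}

The AR(p) characteristic polynomial is P(z) = 1 - 0.622z.
Stationarity requires all roots to lie outside the unit circle, i.e. |z| > 1 for every root.
This is linear in z: 1 + (-0.622) z = 0  =>  z = -1/(-0.622) = 1.607717,  |z| = 1.607717.
Moduli of all roots: 1.6077.
All moduli strictly greater than 1? Yes.
Verdict: Stationary.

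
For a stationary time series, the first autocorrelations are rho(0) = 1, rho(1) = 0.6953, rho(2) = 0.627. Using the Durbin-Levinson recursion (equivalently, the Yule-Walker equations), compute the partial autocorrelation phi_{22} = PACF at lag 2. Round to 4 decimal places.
\phi_{22} = 0.2779

The PACF at lag k is phi_{kk}, the last component of the solution
to the Yule-Walker system G_k phi = r_k where
  (G_k)_{ij} = rho(|i - j|), (r_k)_i = rho(i), i,j = 1..k.
Equivalently, Durbin-Levinson gives phi_{kk} iteratively:
  phi_{11} = rho(1)
  phi_{kk} = [rho(k) - sum_{j=1..k-1} phi_{k-1,j} rho(k-j)]
            / [1 - sum_{j=1..k-1} phi_{k-1,j} rho(j)],
  phi_{k,j} = phi_{k-1,j} - phi_{kk} phi_{k-1,k-j},  j = 1..k-1.
Step k = 1:
  phi_11 = rho(1) = 0.6953.
Step k = 2:
  phi_22 = [rho(2) - phi_11 rho(1)] / [1 - phi_11 rho(1)] = [0.627 - (0.6953)(0.6953)] / [1 - (0.6953)(0.6953)]
         = 0.14355791 / 0.51655791 = 0.2779.
Therefore phi_{22} = 0.2779.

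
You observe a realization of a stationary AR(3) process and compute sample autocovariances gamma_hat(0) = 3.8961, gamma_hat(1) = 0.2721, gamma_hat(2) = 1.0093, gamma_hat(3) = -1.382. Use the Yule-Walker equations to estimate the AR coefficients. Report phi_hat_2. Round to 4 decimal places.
\hat\phi_{2} = 0.2770

The Yule-Walker equations for an AR(p) process read, in matrix form,
  Gamma_p phi = r_p,   with   (Gamma_p)_{ij} = gamma(|i - j|),
                       (r_p)_i = gamma(i),   i,j = 1..p.
Substitute the sample gammas (Toeplitz matrix and right-hand side of size 3):
  Gamma_p = [[3.8961, 0.2721, 1.0093], [0.2721, 3.8961, 0.2721], [1.0093, 0.2721, 3.8961]]
  r_p     = [0.2721, 1.0093, -1.382]
Written out (R1..R3):
  (R1) 3.8961 phi_1 + 0.2721 phi_2 + 1.0093 phi_3 = 0.2721
  (R2) 0.2721 phi_1 + 3.8961 phi_2 + 0.2721 phi_3 = 1.0093
  (R3) 1.0093 phi_1 + 0.2721 phi_2 + 3.8961 phi_3 = -1.382
Gaussian elimination:
  R2 <- R2 - (0.2721/3.8961) R1 = R2 - (0.069839) R1:  3.877097 phi_2 + 0.201611 phi_3 = 0.990297
  R3 <- R3 - (1.0093/3.8961) R1 = R3 - (0.259054) R1:  0.201611 phi_2 + 3.634637 phi_3 = -1.452489
  R3 <- R3 - (0.201611/3.877097) R2 = R3 - (0.052001) R2:  3.624153 phi_3 = -1.503985
Back-substitution:
  phi_hat_3 = -1.503985 / 3.624153 = -0.414989
  phi_hat_2 = (0.990297 - (0.201611)(-0.414989)) / 3.877097 = 0.277002
  phi_hat_1 = (0.2721 - (0.2721)(0.277002) - (1.0093)(-0.414989)) / 3.8961 = 0.157998
So phi_hat = [0.1580, 0.2770, -0.4150].
Therefore phi_hat_2 = 0.2770.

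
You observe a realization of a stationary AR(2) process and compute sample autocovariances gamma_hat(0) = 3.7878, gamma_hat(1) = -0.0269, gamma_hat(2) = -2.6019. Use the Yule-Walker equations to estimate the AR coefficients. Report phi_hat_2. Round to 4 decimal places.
\hat\phi_{2} = -0.6870

The Yule-Walker equations for an AR(p) process read, in matrix form,
  Gamma_p phi = r_p,   with   (Gamma_p)_{ij} = gamma(|i - j|),
                       (r_p)_i = gamma(i),   i,j = 1..p.
Substitute the sample gammas (Toeplitz matrix and right-hand side of size 2):
  Gamma_p = [[3.7878, -0.0269], [-0.0269, 3.7878]]
  r_p     = [-0.0269, -2.6019]
Written out:
  3.7878 phi_1 - 0.0269 phi_2 = -0.0269
  -0.0269 phi_1 + 3.7878 phi_2 = -2.6019
Solve by Cramer's rule:
  det = gamma(0)^2 - gamma(1)^2 = (3.7878)^2 - (-0.0269)^2 = 14.34742884 - 0.00072361 = 14.34670523
  phi_hat_1 = [gamma(1) gamma(0) - gamma(1) gamma(2)] / det = [(-0.0269)(3.7878) - (-0.0269)(-2.6019)] / 14.34670523 = -0.17188293 / 14.34670523 = -0.012
  phi_hat_2 = [gamma(0) gamma(2) - gamma(1)^2] / det = [(3.7878)(-2.6019) - (-0.0269)^2] / 14.34670523 = -9.85620043 / 14.34670523 = -0.687
So phi_hat = [-0.0120, -0.6870].
Therefore phi_hat_2 = -0.6870.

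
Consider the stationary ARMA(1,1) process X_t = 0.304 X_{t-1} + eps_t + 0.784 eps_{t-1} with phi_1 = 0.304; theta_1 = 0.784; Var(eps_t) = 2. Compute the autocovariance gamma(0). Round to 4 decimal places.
\gamma(0) = 4.6086

Multiply the model equation by X_{t-k} and take expectations. With theta_0 = psi_0 = 1 and psi_j the MA(infinity) weights, this gives
  gamma(k) - sum_i phi_i gamma(k-i) = c_k,
  c_k = sigma^2 * sum_{j=k..q} theta_j psi_{j-k}   (c_k = 0 for k > q),
using gamma(-m) = gamma(m).
psi-weights needed (psi_j = theta_j + sum_i phi_i psi_{j-i}):
  psi_1 = theta_1 + phi_1 = 0.784 + (0.304) = 1.088
Right-hand sides:
  c_0 = sigma^2 (1 + theta_1 psi_1) = 2 * (1 + (0.784)(1.088)) = 2 * 1.852992 = 3.705984
  c_1 = sigma^2 theta_1 = 2 * (0.784) = 1.568
  c_2 = 0
Equations for k = 0 and k = 1 (AR order 1):
  gamma(0) = phi_1 gamma(1) + c_0
  gamma(1) = phi_1 gamma(0) + c_1
Substituting the second into the first: gamma(0) (1 - phi_1^2) = c_0 + phi_1 c_1, so
  gamma(0) = (c_0 + phi_1 c_1) / (1 - phi_1^2) = (3.705984 + (0.304)(1.568)) / (1 - (0.304)^2) = 4.182656 / 0.907584 = 4.608561.
Therefore gamma(0) = 4.6086 (to 4 decimal places).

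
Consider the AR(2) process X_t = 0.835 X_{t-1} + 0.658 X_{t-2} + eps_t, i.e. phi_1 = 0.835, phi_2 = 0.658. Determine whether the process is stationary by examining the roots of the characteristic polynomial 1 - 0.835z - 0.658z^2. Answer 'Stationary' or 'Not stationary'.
\text{Not stationary}

The AR(p) characteristic polynomial is P(z) = 1 - 0.835z - 0.658z^2.
Stationarity requires all roots to lie outside the unit circle, i.e. |z| > 1 for every root.
Set 1 + (-0.835) z + (-0.658) z^2 = 0, i.e. a z^2 + b z + c = 0 with a = -0.658, b = -0.835, c = 1.
Discriminant D = b^2 - 4ac = (-0.835)^2 - 4*(-0.658)*1 = 0.697225 - (-2.632) = 3.329225.
D >= 0, so the roots are real: z = (-b +/- sqrt(D)) / (2a) = (0.835 +/- 1.824616) / (-1.316).
  z_1 = (0.835 + 1.824616) / (-1.316) = -2.021,   |z_1| = 2.021.
  z_2 = (0.835 - 1.824616) / (-1.316) = 0.752,   |z_2| = 0.752.
Moduli of all roots: 2.0210, 0.7520.
All moduli strictly greater than 1? No.
Verdict: Not stationary.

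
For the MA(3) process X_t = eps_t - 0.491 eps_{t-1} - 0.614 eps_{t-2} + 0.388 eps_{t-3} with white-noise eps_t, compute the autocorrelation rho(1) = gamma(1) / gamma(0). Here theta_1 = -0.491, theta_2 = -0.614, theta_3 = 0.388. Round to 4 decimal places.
\rho(1) = -0.2419

For an MA(q) process with theta_0 = 1, the autocovariance is
  gamma(k) = sigma^2 * sum_{i=0..q-k} theta_i * theta_{i+k},
and rho(k) = gamma(k) / gamma(0). Sigma^2 cancels.
  numerator   = (1)*(-0.491) + (-0.491)*(-0.614) + (-0.614)*(0.388) = -0.427758.
  denominator = (1)^2 + (-0.491)^2 + (-0.614)^2 + (0.388)^2 = 1.768621.
  rho(1) = -0.427758 / 1.768621 = -0.2419.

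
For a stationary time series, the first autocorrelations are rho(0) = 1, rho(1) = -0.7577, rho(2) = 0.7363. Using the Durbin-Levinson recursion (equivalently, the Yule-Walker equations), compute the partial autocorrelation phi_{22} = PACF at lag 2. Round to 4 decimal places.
\phi_{22} = 0.3808

The PACF at lag k is phi_{kk}, the last component of the solution
to the Yule-Walker system G_k phi = r_k where
  (G_k)_{ij} = rho(|i - j|), (r_k)_i = rho(i), i,j = 1..k.
Equivalently, Durbin-Levinson gives phi_{kk} iteratively:
  phi_{11} = rho(1)
  phi_{kk} = [rho(k) - sum_{j=1..k-1} phi_{k-1,j} rho(k-j)]
            / [1 - sum_{j=1..k-1} phi_{k-1,j} rho(j)],
  phi_{k,j} = phi_{k-1,j} - phi_{kk} phi_{k-1,k-j},  j = 1..k-1.
Step k = 1:
  phi_11 = rho(1) = -0.7577.
Step k = 2:
  phi_22 = [rho(2) - phi_11 rho(1)] / [1 - phi_11 rho(1)] = [0.7363 - (-0.7577)(-0.7577)] / [1 - (-0.7577)(-0.7577)]
         = 0.16219071 / 0.42589071 = 0.3808.
Therefore phi_{22} = 0.3808.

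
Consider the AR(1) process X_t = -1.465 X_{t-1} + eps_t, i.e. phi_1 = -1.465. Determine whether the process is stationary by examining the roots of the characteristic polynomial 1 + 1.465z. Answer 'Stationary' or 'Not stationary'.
\text{Not stationary}

The AR(p) characteristic polynomial is P(z) = 1 + 1.465z.
Stationarity requires all roots to lie outside the unit circle, i.e. |z| > 1 for every root.
This is linear in z: 1 + (1.465) z = 0  =>  z = -1/(1.465) = -0.682594,  |z| = 0.682594.
Moduli of all roots: 0.6826.
All moduli strictly greater than 1? No.
Verdict: Not stationary.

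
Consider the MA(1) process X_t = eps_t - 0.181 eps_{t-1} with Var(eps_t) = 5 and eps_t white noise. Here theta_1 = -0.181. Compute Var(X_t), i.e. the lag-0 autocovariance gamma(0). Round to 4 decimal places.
\gamma(0) = 5.1638

For an MA(q) process X_t = eps_t + sum_i theta_i eps_{t-i} with
Var(eps_t) = sigma^2, the variance is
  gamma(0) = sigma^2 * (1 + sum_i theta_i^2).
  sum_i theta_i^2 = (-0.181)^2 = 0.032761.
  gamma(0) = 5 * (1 + 0.032761) = 5 * 1.032761 = 5.163805, which rounds to 5.1638.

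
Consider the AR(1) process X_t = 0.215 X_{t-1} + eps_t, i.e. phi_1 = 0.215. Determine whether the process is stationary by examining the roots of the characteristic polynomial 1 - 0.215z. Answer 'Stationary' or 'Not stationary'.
\text{Stationary}

The AR(p) characteristic polynomial is P(z) = 1 - 0.215z.
Stationarity requires all roots to lie outside the unit circle, i.e. |z| > 1 for every root.
This is linear in z: 1 + (-0.215) z = 0  =>  z = -1/(-0.215) = 4.651163,  |z| = 4.651163.
Moduli of all roots: 4.6512.
All moduli strictly greater than 1? Yes.
Verdict: Stationary.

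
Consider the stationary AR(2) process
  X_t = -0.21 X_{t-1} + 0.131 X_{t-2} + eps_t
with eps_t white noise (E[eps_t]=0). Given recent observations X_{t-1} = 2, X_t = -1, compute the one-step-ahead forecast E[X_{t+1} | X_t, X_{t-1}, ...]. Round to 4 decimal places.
E[X_{t+1} \mid \mathcal F_t] = 0.4720

For an AR(p) model X_t = c + sum_i phi_i X_{t-i} + eps_t, the
one-step-ahead conditional mean is
  E[X_{t+1} | X_t, ...] = c + sum_i phi_i X_{t+1-i}.
Substitute known values:
  E[X_{t+1} | ...] = (-0.21) * (-1) + (0.131) * (2)
                   = 0.4720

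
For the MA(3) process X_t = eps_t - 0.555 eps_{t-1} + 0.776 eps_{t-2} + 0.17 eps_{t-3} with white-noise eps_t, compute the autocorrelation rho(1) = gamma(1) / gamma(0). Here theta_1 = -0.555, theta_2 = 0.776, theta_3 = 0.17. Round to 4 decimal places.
\rho(1) = -0.4403

For an MA(q) process with theta_0 = 1, the autocovariance is
  gamma(k) = sigma^2 * sum_{i=0..q-k} theta_i * theta_{i+k},
and rho(k) = gamma(k) / gamma(0). Sigma^2 cancels.
  numerator   = (1)*(-0.555) + (-0.555)*(0.776) + (0.776)*(0.17) = -0.85376.
  denominator = (1)^2 + (-0.555)^2 + (0.776)^2 + (0.17)^2 = 1.939101.
  rho(1) = -0.85376 / 1.939101 = -0.4403.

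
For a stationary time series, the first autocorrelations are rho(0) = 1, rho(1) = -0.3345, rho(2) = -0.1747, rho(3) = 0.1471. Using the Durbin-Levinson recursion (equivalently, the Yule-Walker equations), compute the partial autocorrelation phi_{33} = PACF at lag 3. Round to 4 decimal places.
\phi_{33} = -0.0479

The PACF at lag k is phi_{kk}, the last component of the solution
to the Yule-Walker system G_k phi = r_k where
  (G_k)_{ij} = rho(|i - j|), (r_k)_i = rho(i), i,j = 1..k.
Equivalently, Durbin-Levinson gives phi_{kk} iteratively:
  phi_{11} = rho(1)
  phi_{kk} = [rho(k) - sum_{j=1..k-1} phi_{k-1,j} rho(k-j)]
            / [1 - sum_{j=1..k-1} phi_{k-1,j} rho(j)],
  phi_{k,j} = phi_{k-1,j} - phi_{kk} phi_{k-1,k-j},  j = 1..k-1.
Step k = 1:
  phi_11 = rho(1) = -0.3345.
Step k = 2:
  phi_22 = [rho(2) - phi_11 rho(1)] / [1 - phi_11 rho(1)] = [-0.1747 - (-0.3345)(-0.3345)] / [1 - (-0.3345)(-0.3345)]
         = -0.28659025 / 0.88810975 = -0.322697.
  Update: phi_21 = phi_11 - phi_22 phi_11 = -0.3345 - (-0.322697)(-0.3345) = -0.442442.
Step k = 3:
  phi_33 = [rho(3) - phi_21 rho(2) - phi_22 rho(1)] / [1 - phi_21 rho(1) - phi_22 rho(2)]
    numerator   = 0.1471 - (-0.442442)(-0.1747) - (-0.322697)(-0.3345) = -0.03813674
    denominator = 1 - (-0.442442)(-0.3345) - (-0.322697)(-0.1747) = 0.79562797
  phi_33 = -0.03813674 / 0.79562797 = -0.0479.
Therefore phi_{33} = -0.0479.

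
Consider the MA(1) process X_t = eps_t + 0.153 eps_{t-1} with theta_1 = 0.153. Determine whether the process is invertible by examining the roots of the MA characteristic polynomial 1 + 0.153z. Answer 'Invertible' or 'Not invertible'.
\text{Invertible}

The MA(q) characteristic polynomial is P(z) = 1 + 0.153z.
Invertibility requires all roots to lie outside the unit circle, i.e. |z| > 1 for every root.
This is linear in z: 1 + (0.153) z = 0  =>  z = -1/(0.153) = -6.535948,  |z| = 6.535948.
Moduli of all roots: 6.5359.
All moduli strictly greater than 1? Yes.
Verdict: Invertible.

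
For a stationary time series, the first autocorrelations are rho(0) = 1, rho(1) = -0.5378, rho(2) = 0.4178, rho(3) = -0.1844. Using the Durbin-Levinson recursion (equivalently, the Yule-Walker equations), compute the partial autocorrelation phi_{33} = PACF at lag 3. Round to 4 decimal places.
\phi_{33} = 0.1410

The PACF at lag k is phi_{kk}, the last component of the solution
to the Yule-Walker system G_k phi = r_k where
  (G_k)_{ij} = rho(|i - j|), (r_k)_i = rho(i), i,j = 1..k.
Equivalently, Durbin-Levinson gives phi_{kk} iteratively:
  phi_{11} = rho(1)
  phi_{kk} = [rho(k) - sum_{j=1..k-1} phi_{k-1,j} rho(k-j)]
            / [1 - sum_{j=1..k-1} phi_{k-1,j} rho(j)],
  phi_{k,j} = phi_{k-1,j} - phi_{kk} phi_{k-1,k-j},  j = 1..k-1.
Step k = 1:
  phi_11 = rho(1) = -0.5378.
Step k = 2:
  phi_22 = [rho(2) - phi_11 rho(1)] / [1 - phi_11 rho(1)] = [0.4178 - (-0.5378)(-0.5378)] / [1 - (-0.5378)(-0.5378)]
         = 0.12857116 / 0.71077116 = 0.18089.
  Update: phi_21 = phi_11 - phi_22 phi_11 = -0.5378 - (0.18089)(-0.5378) = -0.440518.
Step k = 3:
  phi_33 = [rho(3) - phi_21 rho(2) - phi_22 rho(1)] / [1 - phi_21 rho(1) - phi_22 rho(2)]
    numerator   = -0.1844 - (-0.440518)(0.4178) - (0.18089)(-0.5378) = 0.09693069
    denominator = 1 - (-0.440518)(-0.5378) - (0.18089)(0.4178) = 0.68751397
  phi_33 = 0.09693069 / 0.68751397 = 0.141.
Therefore phi_{33} = 0.1410.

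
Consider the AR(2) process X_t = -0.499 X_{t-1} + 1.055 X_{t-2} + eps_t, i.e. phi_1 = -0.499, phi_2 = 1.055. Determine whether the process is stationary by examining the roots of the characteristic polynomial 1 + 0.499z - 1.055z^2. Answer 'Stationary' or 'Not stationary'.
\text{Not stationary}

The AR(p) characteristic polynomial is P(z) = 1 + 0.499z - 1.055z^2.
Stationarity requires all roots to lie outside the unit circle, i.e. |z| > 1 for every root.
Set 1 + (0.499) z + (-1.055) z^2 = 0, i.e. a z^2 + b z + c = 0 with a = -1.055, b = 0.499, c = 1.
Discriminant D = b^2 - 4ac = (0.499)^2 - 4*(-1.055)*1 = 0.249001 - (-4.22) = 4.469001.
D >= 0, so the roots are real: z = (-b +/- sqrt(D)) / (2a) = (-0.499 +/- 2.114001) / (-2.11).
  z_1 = (-0.499 + 2.114001) / (-2.11) = -0.7654,   |z_1| = 0.7654.
  z_2 = (-0.499 - 2.114001) / (-2.11) = 1.2384,   |z_2| = 1.2384.
Moduli of all roots: 0.7654, 1.2384.
All moduli strictly greater than 1? No.
Verdict: Not stationary.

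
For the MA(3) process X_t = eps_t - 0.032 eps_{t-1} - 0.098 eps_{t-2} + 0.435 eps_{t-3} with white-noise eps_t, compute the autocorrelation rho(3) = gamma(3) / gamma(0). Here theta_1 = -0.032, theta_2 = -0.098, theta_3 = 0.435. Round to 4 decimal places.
\rho(3) = 0.3625

For an MA(q) process with theta_0 = 1, the autocovariance is
  gamma(k) = sigma^2 * sum_{i=0..q-k} theta_i * theta_{i+k},
and rho(k) = gamma(k) / gamma(0). Sigma^2 cancels.
  numerator   = (1)*(0.435) = 0.435.
  denominator = (1)^2 + (-0.032)^2 + (-0.098)^2 + (0.435)^2 = 1.199853.
  rho(3) = 0.435 / 1.199853 = 0.3625.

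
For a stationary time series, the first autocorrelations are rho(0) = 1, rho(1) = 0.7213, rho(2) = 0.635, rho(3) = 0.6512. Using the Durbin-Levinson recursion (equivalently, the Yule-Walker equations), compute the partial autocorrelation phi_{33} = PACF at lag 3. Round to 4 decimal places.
\phi_{33} = 0.2879

The PACF at lag k is phi_{kk}, the last component of the solution
to the Yule-Walker system G_k phi = r_k where
  (G_k)_{ij} = rho(|i - j|), (r_k)_i = rho(i), i,j = 1..k.
Equivalently, Durbin-Levinson gives phi_{kk} iteratively:
  phi_{11} = rho(1)
  phi_{kk} = [rho(k) - sum_{j=1..k-1} phi_{k-1,j} rho(k-j)]
            / [1 - sum_{j=1..k-1} phi_{k-1,j} rho(j)],
  phi_{k,j} = phi_{k-1,j} - phi_{kk} phi_{k-1,k-j},  j = 1..k-1.
Step k = 1:
  phi_11 = rho(1) = 0.7213.
Step k = 2:
  phi_22 = [rho(2) - phi_11 rho(1)] / [1 - phi_11 rho(1)] = [0.635 - (0.7213)(0.7213)] / [1 - (0.7213)(0.7213)]
         = 0.11472631 / 0.47972631 = 0.23915.
  Update: phi_21 = phi_11 - phi_22 phi_11 = 0.7213 - (0.23915)(0.7213) = 0.548801.
Step k = 3:
  phi_33 = [rho(3) - phi_21 rho(2) - phi_22 rho(1)] / [1 - phi_21 rho(1) - phi_22 rho(2)]
    numerator   = 0.6512 - (0.548801)(0.635) - (0.23915)(0.7213) = 0.13021253
    denominator = 1 - (0.548801)(0.7213) - (0.23915)(0.635) = 0.45228957
  phi_33 = 0.13021253 / 0.45228957 = 0.2879.
Therefore phi_{33} = 0.2879.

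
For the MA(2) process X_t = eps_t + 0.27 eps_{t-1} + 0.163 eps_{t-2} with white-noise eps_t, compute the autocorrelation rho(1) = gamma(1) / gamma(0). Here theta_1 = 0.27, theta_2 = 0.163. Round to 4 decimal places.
\rho(1) = 0.2856

For an MA(q) process with theta_0 = 1, the autocovariance is
  gamma(k) = sigma^2 * sum_{i=0..q-k} theta_i * theta_{i+k},
and rho(k) = gamma(k) / gamma(0). Sigma^2 cancels.
  numerator   = (1)*(0.27) + (0.27)*(0.163) = 0.31401.
  denominator = (1)^2 + (0.27)^2 + (0.163)^2 = 1.099469.
  rho(1) = 0.31401 / 1.099469 = 0.2856.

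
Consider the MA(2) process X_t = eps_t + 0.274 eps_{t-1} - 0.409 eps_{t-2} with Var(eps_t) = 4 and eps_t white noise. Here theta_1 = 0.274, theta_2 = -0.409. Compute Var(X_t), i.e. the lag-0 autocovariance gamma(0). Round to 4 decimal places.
\gamma(0) = 4.9694

For an MA(q) process X_t = eps_t + sum_i theta_i eps_{t-i} with
Var(eps_t) = sigma^2, the variance is
  gamma(0) = sigma^2 * (1 + sum_i theta_i^2).
  sum_i theta_i^2 = (0.274)^2 + (-0.409)^2 = 0.075076 + 0.167281 = 0.242357.
  gamma(0) = 4 * (1 + 0.242357) = 4 * 1.242357 = 4.969428, which rounds to 4.9694.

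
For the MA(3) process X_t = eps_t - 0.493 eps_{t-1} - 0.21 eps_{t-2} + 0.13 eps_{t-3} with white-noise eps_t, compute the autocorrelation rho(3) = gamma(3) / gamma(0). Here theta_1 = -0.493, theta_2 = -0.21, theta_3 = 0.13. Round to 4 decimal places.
\rho(3) = 0.0997

For an MA(q) process with theta_0 = 1, the autocovariance is
  gamma(k) = sigma^2 * sum_{i=0..q-k} theta_i * theta_{i+k},
and rho(k) = gamma(k) / gamma(0). Sigma^2 cancels.
  numerator   = (1)*(0.13) = 0.13.
  denominator = (1)^2 + (-0.493)^2 + (-0.21)^2 + (0.13)^2 = 1.304049.
  rho(3) = 0.13 / 1.304049 = 0.0997.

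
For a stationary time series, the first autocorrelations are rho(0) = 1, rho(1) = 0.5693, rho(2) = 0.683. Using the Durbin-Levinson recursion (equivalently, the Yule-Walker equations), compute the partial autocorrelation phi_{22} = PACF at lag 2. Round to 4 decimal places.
\phi_{22} = 0.5310

The PACF at lag k is phi_{kk}, the last component of the solution
to the Yule-Walker system G_k phi = r_k where
  (G_k)_{ij} = rho(|i - j|), (r_k)_i = rho(i), i,j = 1..k.
Equivalently, Durbin-Levinson gives phi_{kk} iteratively:
  phi_{11} = rho(1)
  phi_{kk} = [rho(k) - sum_{j=1..k-1} phi_{k-1,j} rho(k-j)]
            / [1 - sum_{j=1..k-1} phi_{k-1,j} rho(j)],
  phi_{k,j} = phi_{k-1,j} - phi_{kk} phi_{k-1,k-j},  j = 1..k-1.
Step k = 1:
  phi_11 = rho(1) = 0.5693.
Step k = 2:
  phi_22 = [rho(2) - phi_11 rho(1)] / [1 - phi_11 rho(1)] = [0.683 - (0.5693)(0.5693)] / [1 - (0.5693)(0.5693)]
         = 0.35889751 / 0.67589751 = 0.531.
Therefore phi_{22} = 0.5310.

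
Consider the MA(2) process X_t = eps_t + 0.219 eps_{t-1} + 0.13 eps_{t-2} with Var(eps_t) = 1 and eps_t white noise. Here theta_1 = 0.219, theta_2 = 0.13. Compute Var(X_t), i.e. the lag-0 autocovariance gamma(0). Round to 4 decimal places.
\gamma(0) = 1.0649

For an MA(q) process X_t = eps_t + sum_i theta_i eps_{t-i} with
Var(eps_t) = sigma^2, the variance is
  gamma(0) = sigma^2 * (1 + sum_i theta_i^2).
  sum_i theta_i^2 = (0.219)^2 + (0.13)^2 = 0.047961 + 0.0169 = 0.064861.
  gamma(0) = 1 * (1 + 0.064861) = 1 * 1.064861 = 1.064861, which rounds to 1.0649.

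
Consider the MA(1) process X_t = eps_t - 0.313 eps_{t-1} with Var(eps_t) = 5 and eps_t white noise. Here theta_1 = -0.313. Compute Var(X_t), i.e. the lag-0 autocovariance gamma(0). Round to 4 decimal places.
\gamma(0) = 5.4898

For an MA(q) process X_t = eps_t + sum_i theta_i eps_{t-i} with
Var(eps_t) = sigma^2, the variance is
  gamma(0) = sigma^2 * (1 + sum_i theta_i^2).
  sum_i theta_i^2 = (-0.313)^2 = 0.097969.
  gamma(0) = 5 * (1 + 0.097969) = 5 * 1.097969 = 5.489845, which rounds to 5.4898.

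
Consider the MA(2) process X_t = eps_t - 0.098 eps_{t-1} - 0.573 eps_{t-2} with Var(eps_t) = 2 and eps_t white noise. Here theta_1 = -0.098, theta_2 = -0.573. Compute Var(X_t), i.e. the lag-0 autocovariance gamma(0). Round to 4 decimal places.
\gamma(0) = 2.6759

For an MA(q) process X_t = eps_t + sum_i theta_i eps_{t-i} with
Var(eps_t) = sigma^2, the variance is
  gamma(0) = sigma^2 * (1 + sum_i theta_i^2).
  sum_i theta_i^2 = (-0.098)^2 + (-0.573)^2 = 0.009604 + 0.328329 = 0.337933.
  gamma(0) = 2 * (1 + 0.337933) = 2 * 1.337933 = 2.675866, which rounds to 2.6759.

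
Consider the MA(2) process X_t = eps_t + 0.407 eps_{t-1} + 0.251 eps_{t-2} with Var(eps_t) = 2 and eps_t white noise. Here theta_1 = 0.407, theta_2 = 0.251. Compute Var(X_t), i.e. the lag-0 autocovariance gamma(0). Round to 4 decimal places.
\gamma(0) = 2.4573

For an MA(q) process X_t = eps_t + sum_i theta_i eps_{t-i} with
Var(eps_t) = sigma^2, the variance is
  gamma(0) = sigma^2 * (1 + sum_i theta_i^2).
  sum_i theta_i^2 = (0.407)^2 + (0.251)^2 = 0.165649 + 0.063001 = 0.22865.
  gamma(0) = 2 * (1 + 0.22865) = 2 * 1.22865 = 2.4573.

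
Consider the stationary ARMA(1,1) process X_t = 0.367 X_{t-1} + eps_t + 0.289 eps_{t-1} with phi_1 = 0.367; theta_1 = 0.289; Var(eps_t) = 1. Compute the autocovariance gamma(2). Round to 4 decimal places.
\gamma(2) = 0.3077

Multiply the model equation by X_{t-k} and take expectations. With theta_0 = psi_0 = 1 and psi_j the MA(infinity) weights, this gives
  gamma(k) - sum_i phi_i gamma(k-i) = c_k,
  c_k = sigma^2 * sum_{j=k..q} theta_j psi_{j-k}   (c_k = 0 for k > q),
using gamma(-m) = gamma(m).
psi-weights needed (psi_j = theta_j + sum_i phi_i psi_{j-i}):
  psi_1 = theta_1 + phi_1 = 0.289 + (0.367) = 0.656
Right-hand sides:
  c_0 = sigma^2 (1 + theta_1 psi_1) = 1 * (1 + (0.289)(0.656)) = 1 * 1.189584 = 1.189584
  c_1 = sigma^2 theta_1 = 1 * (0.289) = 0.289
  c_2 = 0
Equations for k = 0 and k = 1 (AR order 1):
  gamma(0) = phi_1 gamma(1) + c_0
  gamma(1) = phi_1 gamma(0) + c_1
Substituting the second into the first: gamma(0) (1 - phi_1^2) = c_0 + phi_1 c_1, so
  gamma(0) = (c_0 + phi_1 c_1) / (1 - phi_1^2) = (1.189584 + (0.367)(0.289)) / (1 - (0.367)^2) = 1.295647 / 0.865311 = 1.497319.
  gamma(1) = phi_1 gamma(0) + c_1 = (0.367)(1.497319) + (0.289) = 0.838516.
For k = 2 (> q): gamma(2) = phi_1 gamma(1) = (0.367)(0.838516) = 0.307735.
Therefore gamma(2) = 0.3077 (to 4 decimal places).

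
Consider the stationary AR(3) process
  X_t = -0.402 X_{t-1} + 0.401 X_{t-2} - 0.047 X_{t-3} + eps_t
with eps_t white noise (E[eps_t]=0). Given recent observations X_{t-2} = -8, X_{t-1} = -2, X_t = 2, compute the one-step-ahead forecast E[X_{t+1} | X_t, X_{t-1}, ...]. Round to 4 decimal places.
E[X_{t+1} \mid \mathcal F_t] = -1.2300

For an AR(p) model X_t = c + sum_i phi_i X_{t-i} + eps_t, the
one-step-ahead conditional mean is
  E[X_{t+1} | X_t, ...] = c + sum_i phi_i X_{t+1-i}.
Substitute known values:
  E[X_{t+1} | ...] = (-0.402) * (2) + (0.401) * (-2) + (-0.047) * (-8)
                   = -1.2300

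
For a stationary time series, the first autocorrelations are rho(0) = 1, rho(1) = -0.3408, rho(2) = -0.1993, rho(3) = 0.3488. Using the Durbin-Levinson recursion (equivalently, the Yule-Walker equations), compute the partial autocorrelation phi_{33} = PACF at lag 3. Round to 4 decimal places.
\phi_{33} = 0.1750

The PACF at lag k is phi_{kk}, the last component of the solution
to the Yule-Walker system G_k phi = r_k where
  (G_k)_{ij} = rho(|i - j|), (r_k)_i = rho(i), i,j = 1..k.
Equivalently, Durbin-Levinson gives phi_{kk} iteratively:
  phi_{11} = rho(1)
  phi_{kk} = [rho(k) - sum_{j=1..k-1} phi_{k-1,j} rho(k-j)]
            / [1 - sum_{j=1..k-1} phi_{k-1,j} rho(j)],
  phi_{k,j} = phi_{k-1,j} - phi_{kk} phi_{k-1,k-j},  j = 1..k-1.
Step k = 1:
  phi_11 = rho(1) = -0.3408.
Step k = 2:
  phi_22 = [rho(2) - phi_11 rho(1)] / [1 - phi_11 rho(1)] = [-0.1993 - (-0.3408)(-0.3408)] / [1 - (-0.3408)(-0.3408)]
         = -0.31544464 / 0.88385536 = -0.356896.
  Update: phi_21 = phi_11 - phi_22 phi_11 = -0.3408 - (-0.356896)(-0.3408) = -0.46243.
Step k = 3:
  phi_33 = [rho(3) - phi_21 rho(2) - phi_22 rho(1)] / [1 - phi_21 rho(1) - phi_22 rho(2)]
    numerator   = 0.3488 - (-0.46243)(-0.1993) - (-0.356896)(-0.3408) = 0.13500742
    denominator = 1 - (-0.46243)(-0.3408) - (-0.356896)(-0.1993) = 0.77127436
  phi_33 = 0.13500742 / 0.77127436 = 0.175.
Therefore phi_{33} = 0.1750.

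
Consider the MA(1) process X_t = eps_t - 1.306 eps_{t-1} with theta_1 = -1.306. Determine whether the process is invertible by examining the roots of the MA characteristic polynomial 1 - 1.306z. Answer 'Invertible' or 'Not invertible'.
\text{Not invertible}

The MA(q) characteristic polynomial is P(z) = 1 - 1.306z.
Invertibility requires all roots to lie outside the unit circle, i.e. |z| > 1 for every root.
This is linear in z: 1 + (-1.306) z = 0  =>  z = -1/(-1.306) = 0.765697,  |z| = 0.765697.
Moduli of all roots: 0.7657.
All moduli strictly greater than 1? No.
Verdict: Not invertible.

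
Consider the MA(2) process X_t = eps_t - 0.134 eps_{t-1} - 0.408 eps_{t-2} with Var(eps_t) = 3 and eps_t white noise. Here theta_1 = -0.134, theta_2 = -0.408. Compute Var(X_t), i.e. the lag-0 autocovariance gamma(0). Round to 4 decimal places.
\gamma(0) = 3.5533

For an MA(q) process X_t = eps_t + sum_i theta_i eps_{t-i} with
Var(eps_t) = sigma^2, the variance is
  gamma(0) = sigma^2 * (1 + sum_i theta_i^2).
  sum_i theta_i^2 = (-0.134)^2 + (-0.408)^2 = 0.017956 + 0.166464 = 0.18442.
  gamma(0) = 3 * (1 + 0.18442) = 3 * 1.18442 = 3.55326, which rounds to 3.5533.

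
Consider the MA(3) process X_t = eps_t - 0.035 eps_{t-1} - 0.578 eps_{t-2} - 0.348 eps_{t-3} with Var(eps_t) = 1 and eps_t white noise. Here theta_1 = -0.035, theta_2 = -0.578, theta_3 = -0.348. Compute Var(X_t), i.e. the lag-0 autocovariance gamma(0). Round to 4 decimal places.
\gamma(0) = 1.4564

For an MA(q) process X_t = eps_t + sum_i theta_i eps_{t-i} with
Var(eps_t) = sigma^2, the variance is
  gamma(0) = sigma^2 * (1 + sum_i theta_i^2).
  sum_i theta_i^2 = (-0.035)^2 + (-0.578)^2 + (-0.348)^2 = 0.001225 + 0.334084 + 0.121104 = 0.456413.
  gamma(0) = 1 * (1 + 0.456413) = 1 * 1.456413 = 1.456413, which rounds to 1.4564.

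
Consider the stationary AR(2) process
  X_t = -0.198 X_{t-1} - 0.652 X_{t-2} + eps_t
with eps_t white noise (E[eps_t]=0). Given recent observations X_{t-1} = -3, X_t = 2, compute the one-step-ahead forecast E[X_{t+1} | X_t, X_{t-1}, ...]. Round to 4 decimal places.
E[X_{t+1} \mid \mathcal F_t] = 1.5600

For an AR(p) model X_t = c + sum_i phi_i X_{t-i} + eps_t, the
one-step-ahead conditional mean is
  E[X_{t+1} | X_t, ...] = c + sum_i phi_i X_{t+1-i}.
Substitute known values:
  E[X_{t+1} | ...] = (-0.198) * (2) + (-0.652) * (-3)
                   = 1.5600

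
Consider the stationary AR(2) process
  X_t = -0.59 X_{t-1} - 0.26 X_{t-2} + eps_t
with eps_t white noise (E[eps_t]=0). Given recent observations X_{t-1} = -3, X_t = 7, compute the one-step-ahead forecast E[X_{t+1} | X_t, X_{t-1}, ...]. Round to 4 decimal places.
E[X_{t+1} \mid \mathcal F_t] = -3.3500

For an AR(p) model X_t = c + sum_i phi_i X_{t-i} + eps_t, the
one-step-ahead conditional mean is
  E[X_{t+1} | X_t, ...] = c + sum_i phi_i X_{t+1-i}.
Substitute known values:
  E[X_{t+1} | ...] = (-0.59) * (7) + (-0.26) * (-3)
                   = -3.3500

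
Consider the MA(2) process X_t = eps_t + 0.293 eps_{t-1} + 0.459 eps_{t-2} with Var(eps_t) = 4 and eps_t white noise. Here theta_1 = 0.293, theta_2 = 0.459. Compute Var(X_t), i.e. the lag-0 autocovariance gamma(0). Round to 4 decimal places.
\gamma(0) = 5.1861

For an MA(q) process X_t = eps_t + sum_i theta_i eps_{t-i} with
Var(eps_t) = sigma^2, the variance is
  gamma(0) = sigma^2 * (1 + sum_i theta_i^2).
  sum_i theta_i^2 = (0.293)^2 + (0.459)^2 = 0.085849 + 0.210681 = 0.29653.
  gamma(0) = 4 * (1 + 0.29653) = 4 * 1.29653 = 5.18612, which rounds to 5.1861.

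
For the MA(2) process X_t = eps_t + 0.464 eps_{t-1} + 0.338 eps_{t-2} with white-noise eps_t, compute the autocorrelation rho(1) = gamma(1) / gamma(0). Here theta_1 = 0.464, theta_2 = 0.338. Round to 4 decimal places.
\rho(1) = 0.4670

For an MA(q) process with theta_0 = 1, the autocovariance is
  gamma(k) = sigma^2 * sum_{i=0..q-k} theta_i * theta_{i+k},
and rho(k) = gamma(k) / gamma(0). Sigma^2 cancels.
  numerator   = (1)*(0.464) + (0.464)*(0.338) = 0.620832.
  denominator = (1)^2 + (0.464)^2 + (0.338)^2 = 1.32954.
  rho(1) = 0.620832 / 1.32954 = 0.4670.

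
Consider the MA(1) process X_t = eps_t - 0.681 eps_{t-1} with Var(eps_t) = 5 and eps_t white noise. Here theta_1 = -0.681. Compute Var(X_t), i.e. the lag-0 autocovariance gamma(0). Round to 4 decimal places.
\gamma(0) = 7.3188

For an MA(q) process X_t = eps_t + sum_i theta_i eps_{t-i} with
Var(eps_t) = sigma^2, the variance is
  gamma(0) = sigma^2 * (1 + sum_i theta_i^2).
  sum_i theta_i^2 = (-0.681)^2 = 0.463761.
  gamma(0) = 5 * (1 + 0.463761) = 5 * 1.463761 = 7.318805, which rounds to 7.3188.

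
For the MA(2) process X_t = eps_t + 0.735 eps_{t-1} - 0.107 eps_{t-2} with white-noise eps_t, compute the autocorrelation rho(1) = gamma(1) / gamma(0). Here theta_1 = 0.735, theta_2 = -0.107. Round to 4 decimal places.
\rho(1) = 0.4230

For an MA(q) process with theta_0 = 1, the autocovariance is
  gamma(k) = sigma^2 * sum_{i=0..q-k} theta_i * theta_{i+k},
and rho(k) = gamma(k) / gamma(0). Sigma^2 cancels.
  numerator   = (1)*(0.735) + (0.735)*(-0.107) = 0.656355.
  denominator = (1)^2 + (0.735)^2 + (-0.107)^2 = 1.551674.
  rho(1) = 0.656355 / 1.551674 = 0.4230.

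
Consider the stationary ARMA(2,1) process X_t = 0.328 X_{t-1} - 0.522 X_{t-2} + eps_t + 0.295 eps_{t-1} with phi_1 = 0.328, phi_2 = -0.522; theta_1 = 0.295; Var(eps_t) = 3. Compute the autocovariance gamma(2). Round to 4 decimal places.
\gamma(2) = -2.1790

Multiply the model equation by X_{t-k} and take expectations. With theta_0 = psi_0 = 1 and psi_j the MA(infinity) weights, this gives
  gamma(k) - sum_i phi_i gamma(k-i) = c_k,
  c_k = sigma^2 * sum_{j=k..q} theta_j psi_{j-k}   (c_k = 0 for k > q),
using gamma(-m) = gamma(m).
psi-weights needed (psi_j = theta_j + sum_i phi_i psi_{j-i}):
  psi_1 = theta_1 + phi_1 = 0.295 + (0.328) = 0.623
Right-hand sides:
  c_0 = sigma^2 (1 + theta_1 psi_1) = 3 * (1 + (0.295)(0.623)) = 3 * 1.183785 = 3.551355
  c_1 = sigma^2 theta_1 = 3 * (0.295) = 0.885
  c_2 = 0
Equations for k = 0, 1, 2 (AR order 2, c_2 = 0):
  (E0) gamma(0) = phi_1 gamma(1) + phi_2 gamma(2) + c_0
  (E1) gamma(1) = phi_1 gamma(0) + phi_2 gamma(1) + c_1
  (E2) gamma(2) = phi_1 gamma(1) + phi_2 gamma(0)
From (E1): gamma(1) = A gamma(0) + B with
  A = phi_1 / (1 - phi_2) = 0.328 / 1.522 = 0.215506,   B = c_1 / (1 - phi_2) = 0.885 / 1.522 = 0.581472.
Insert (E2) into (E0): gamma(0) (1 - phi_2^2) = phi_1 (1 + phi_2) gamma(1) + c_0.
  phi_1 (1 + phi_2) = (0.328)(0.478) = 0.156784,   1 - phi_2^2 = 0.727516.
Replace gamma(1) by A gamma(0) + B and collect gamma(0):
  gamma(0) [0.727516 - (0.156784)(0.215506)] = (0.156784)(0.581472) + 3.551355
  gamma(0) * 0.693728 = 3.64252
  gamma(0) = 3.64252 / 0.693728 = 5.250646.
  gamma(1) = A gamma(0) + B = (0.215506)(5.250646) + (0.581472) = 1.713017.
  gamma(2) = phi_1 gamma(1) + phi_2 gamma(0) = (0.328)(1.713017) + (-0.522)(5.250646) = -2.178967.
Therefore gamma(2) = -2.1790 (to 4 decimal places).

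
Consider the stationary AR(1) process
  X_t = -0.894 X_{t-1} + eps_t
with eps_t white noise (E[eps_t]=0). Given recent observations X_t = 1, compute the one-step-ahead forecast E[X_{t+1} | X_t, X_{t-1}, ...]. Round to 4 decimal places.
E[X_{t+1} \mid \mathcal F_t] = -0.8940

For an AR(p) model X_t = c + sum_i phi_i X_{t-i} + eps_t, the
one-step-ahead conditional mean is
  E[X_{t+1} | X_t, ...] = c + sum_i phi_i X_{t+1-i}.
Substitute known values:
  E[X_{t+1} | ...] = (-0.894) * (1)
                   = -0.8940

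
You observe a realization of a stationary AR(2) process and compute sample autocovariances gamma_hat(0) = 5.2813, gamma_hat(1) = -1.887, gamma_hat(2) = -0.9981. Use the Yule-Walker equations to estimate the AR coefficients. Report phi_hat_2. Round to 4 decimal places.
\hat\phi_{2} = -0.3630

The Yule-Walker equations for an AR(p) process read, in matrix form,
  Gamma_p phi = r_p,   with   (Gamma_p)_{ij} = gamma(|i - j|),
                       (r_p)_i = gamma(i),   i,j = 1..p.
Substitute the sample gammas (Toeplitz matrix and right-hand side of size 2):
  Gamma_p = [[5.2813, -1.887], [-1.887, 5.2813]]
  r_p     = [-1.887, -0.9981]
Written out:
  5.2813 phi_1 - 1.887 phi_2 = -1.887
  -1.887 phi_1 + 5.2813 phi_2 = -0.9981
Solve by Cramer's rule:
  det = gamma(0)^2 - gamma(1)^2 = (5.2813)^2 - (-1.887)^2 = 27.89212969 - 3.560769 = 24.33136069
  phi_hat_1 = [gamma(1) gamma(0) - gamma(1) gamma(2)] / det = [(-1.887)(5.2813) - (-1.887)(-0.9981)] / 24.33136069 = -11.8492278 / 24.33136069 = -0.487
  phi_hat_2 = [gamma(0) gamma(2) - gamma(1)^2] / det = [(5.2813)(-0.9981) - (-1.887)^2] / 24.33136069 = -8.83203453 / 24.33136069 = -0.363
So phi_hat = [-0.4870, -0.3630].
Therefore phi_hat_2 = -0.3630.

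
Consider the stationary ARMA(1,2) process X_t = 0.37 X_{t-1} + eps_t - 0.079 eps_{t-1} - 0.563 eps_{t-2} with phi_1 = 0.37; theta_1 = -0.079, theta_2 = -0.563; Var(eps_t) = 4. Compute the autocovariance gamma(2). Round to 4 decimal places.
\gamma(2) = -1.8859

Multiply the model equation by X_{t-k} and take expectations. With theta_0 = psi_0 = 1 and psi_j the MA(infinity) weights, this gives
  gamma(k) - sum_i phi_i gamma(k-i) = c_k,
  c_k = sigma^2 * sum_{j=k..q} theta_j psi_{j-k}   (c_k = 0 for k > q),
using gamma(-m) = gamma(m).
psi-weights needed (psi_j = theta_j + sum_i phi_i psi_{j-i}):
  psi_1 = theta_1 + phi_1 = -0.079 + (0.37) = 0.291
  psi_2 = theta_2 + phi_1 psi_1 = -0.563 + (0.37)(0.291) = -0.45533
Right-hand sides:
  c_0 = sigma^2 (1 + theta_1 psi_1 + theta_2 psi_2) = 4 * (1 + (-0.079)(0.291) + (-0.563)(-0.45533)) = 4 * 1.233362 = 4.933447
  c_1 = sigma^2 (theta_1 + theta_2 psi_1) = 4 * (-0.079 + (-0.563)(0.291)) = -0.971332
  c_2 = sigma^2 theta_2 = 4 * (-0.563) = -2.252
Equations for k = 0 and k = 1 (AR order 1):
  gamma(0) = phi_1 gamma(1) + c_0
  gamma(1) = phi_1 gamma(0) + c_1
Substituting the second into the first: gamma(0) (1 - phi_1^2) = c_0 + phi_1 c_1, so
  gamma(0) = (c_0 + phi_1 c_1) / (1 - phi_1^2) = (4.933447 + (0.37)(-0.971332)) / (1 - (0.37)^2) = 4.574054 / 0.8631 = 5.299565.
  gamma(1) = phi_1 gamma(0) + c_1 = (0.37)(5.299565) + (-0.971332) = 0.989507.
For k = 2: gamma(2) = phi_1 gamma(1) + c_2
  = (0.37)(0.989507) + (-2.252) = -1.885882.
Therefore gamma(2) = -1.8859 (to 4 decimal places).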